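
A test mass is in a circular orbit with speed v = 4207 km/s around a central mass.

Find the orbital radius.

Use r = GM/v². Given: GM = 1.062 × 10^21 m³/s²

Convert to SI: v = 4207 km/s = 4.207e+06 m/s.
For a circular orbit, v² = GM / r, so r = GM / v².
r = 1.062e+21 / (4.207e+06)² m ≈ 6e+07 m = 60 Mm.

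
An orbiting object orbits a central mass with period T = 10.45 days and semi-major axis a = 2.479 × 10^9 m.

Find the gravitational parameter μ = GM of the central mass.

Convert to SI: T = 10.45 days = 902880 s.
GM = 4π² · a³ / T².
GM = 4π² · (2.479e+09)³ / (902880)² m³/s² ≈ 7.378e+17 m³/s² = 7.378 × 10^17 m³/s².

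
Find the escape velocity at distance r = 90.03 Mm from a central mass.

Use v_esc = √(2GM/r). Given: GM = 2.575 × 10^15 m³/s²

Convert to SI: r = 90.03 Mm = 9.003e+07 m.
Escape velocity comes from setting total energy to zero: ½v² − GM/r = 0 ⇒ v_esc = √(2GM / r).
v_esc = √(2 · 2.575e+15 / 9.003e+07) m/s ≈ 7563 m/s = 7.563 km/s.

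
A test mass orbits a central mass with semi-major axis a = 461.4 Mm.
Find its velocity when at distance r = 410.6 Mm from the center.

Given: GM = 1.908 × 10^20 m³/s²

Convert to SI: a = 461.4 Mm = 4.614e+08 m; r = 410.6 Mm = 4.106e+08 m.
Vis-viva: v = √(GM · (2/r − 1/a)).
2/r − 1/a = 2/4.106e+08 − 1/4.614e+08 = 2.7036e-09 m⁻¹.
v = √(1.908e+20 · 2.7036e-09) m/s ≈ 7.182e+05 m/s = 718.2 km/s.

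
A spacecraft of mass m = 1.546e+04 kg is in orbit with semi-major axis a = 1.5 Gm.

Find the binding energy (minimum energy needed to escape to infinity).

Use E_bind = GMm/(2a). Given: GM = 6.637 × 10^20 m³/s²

Convert to SI: a = 1.5 Gm = 1.5e+09 m.
Total orbital energy is E = −GMm/(2a); binding energy is E_bind = −E = GMm/(2a).
E_bind = 6.637e+20 · 1.546e+04 / (2 · 1.5e+09) J ≈ 3.42e+15 J = 3.42 PJ.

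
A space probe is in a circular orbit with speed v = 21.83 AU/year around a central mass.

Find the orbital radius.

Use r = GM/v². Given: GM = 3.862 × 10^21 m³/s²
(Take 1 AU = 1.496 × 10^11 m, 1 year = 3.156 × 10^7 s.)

Convert to SI: v = 21.83 AU/year = 103478 m/s.
For a circular orbit, v² = GM / r, so r = GM / v².
r = 3.862e+21 / (103478)² m ≈ 3.607e+11 m = 2.411 AU.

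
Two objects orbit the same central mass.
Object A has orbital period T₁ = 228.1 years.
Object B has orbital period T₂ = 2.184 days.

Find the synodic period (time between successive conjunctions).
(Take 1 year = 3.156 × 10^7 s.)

Convert to SI: T₁ = 228.1 years = 7.19884e+09 s; T₂ = 2.184 days = 188698 s.
T_syn = |T₁ · T₂ / (T₁ − T₂)|.
T_syn = |7.19884e+09 · 188698 / (7.19884e+09 − 188698)| s ≈ 1.887e+05 s = 2.184 days.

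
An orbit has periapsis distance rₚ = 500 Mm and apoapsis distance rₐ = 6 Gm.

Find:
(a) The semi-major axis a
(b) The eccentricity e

Convert to SI: rₚ = 500 Mm = 5e+08 m; rₐ = 6 Gm = 6e+09 m.
(a) a = (rₚ + rₐ) / 2 = (5e+08 + 6e+09) / 2 ≈ 3.25e+09 m = 3.25 Gm.
(b) e = (rₐ − rₚ) / (rₐ + rₚ) = (6e+09 − 5e+08) / (6e+09 + 5e+08) ≈ 0.8462.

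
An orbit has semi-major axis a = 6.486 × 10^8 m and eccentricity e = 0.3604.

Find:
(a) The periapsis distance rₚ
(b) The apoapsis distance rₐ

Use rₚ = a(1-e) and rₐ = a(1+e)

(a) rₚ = a(1 − e) = 6.486e+08 · (1 − 0.3604) = 6.486e+08 · 0.6396 ≈ 4.148e+08 m = 4.148 × 10^8 m.
(b) rₐ = a(1 + e) = 6.486e+08 · (1 + 0.3604) = 6.486e+08 · 1.3604 ≈ 8.824e+08 m = 8.824 × 10^8 m.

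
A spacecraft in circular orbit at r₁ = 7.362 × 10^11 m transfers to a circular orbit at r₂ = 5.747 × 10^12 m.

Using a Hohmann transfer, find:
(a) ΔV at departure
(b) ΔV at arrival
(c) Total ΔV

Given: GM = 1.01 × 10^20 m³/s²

Transfer semi-major axis: a_t = (r₁ + r₂)/2 = (7.362e+11 + 5.747e+12)/2 = 3.2416e+12 m.
Circular speeds: v₁ = √(GM/r₁) = 11712.9 m/s, v₂ = √(GM/r₂) = 4192.18 m/s.
Transfer speeds (vis-viva v² = GM(2/r − 1/a_t)): v₁ᵗ = 15595.7 m/s, v₂ᵗ = 1997.83 m/s.
(a) ΔV₁ = |v₁ᵗ − v₁| ≈ 3883 m/s = 3.883 km/s.
(b) ΔV₂ = |v₂ − v₂ᵗ| ≈ 2194 m/s = 2.194 km/s.
(c) ΔV_total = ΔV₁ + ΔV₂ ≈ 6077 m/s = 6.077 km/s.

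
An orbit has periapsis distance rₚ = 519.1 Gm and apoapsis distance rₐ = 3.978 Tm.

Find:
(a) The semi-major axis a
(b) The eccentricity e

Convert to SI: rₚ = 519.1 Gm = 5.191e+11 m; rₐ = 3.978 Tm = 3.978e+12 m.
(a) a = (rₚ + rₐ) / 2 = (5.191e+11 + 3.978e+12) / 2 ≈ 2.249e+12 m = 2.249 Tm.
(b) e = (rₐ − rₚ) / (rₐ + rₚ) = (3.978e+12 − 5.191e+11) / (3.978e+12 + 5.191e+11) ≈ 0.7691.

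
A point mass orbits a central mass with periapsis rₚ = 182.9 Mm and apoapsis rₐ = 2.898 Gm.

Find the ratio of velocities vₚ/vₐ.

Convert to SI: rₚ = 182.9 Mm = 1.829e+08 m; rₐ = 2.898 Gm = 2.898e+09 m.
Conservation of angular momentum gives rₚvₚ = rₐvₐ, so vₚ/vₐ = rₐ/rₚ.
vₚ/vₐ = 2.898e+09 / 1.829e+08 ≈ 15.84.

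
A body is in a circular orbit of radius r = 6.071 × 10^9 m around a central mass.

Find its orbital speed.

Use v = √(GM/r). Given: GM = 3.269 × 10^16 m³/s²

For a circular orbit, gravity supplies the centripetal force, so v = √(GM / r).
v = √(3.269e+16 / 6.071e+09) m/s ≈ 2320 m/s = 2.32 km/s.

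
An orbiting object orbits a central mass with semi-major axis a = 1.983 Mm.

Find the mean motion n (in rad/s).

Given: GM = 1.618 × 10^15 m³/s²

Convert to SI: a = 1.983 Mm = 1.983e+06 m.
n = √(GM / a³).
n = √(1.618e+15 / (1.983e+06)³) rad/s ≈ 0.0144 rad/s.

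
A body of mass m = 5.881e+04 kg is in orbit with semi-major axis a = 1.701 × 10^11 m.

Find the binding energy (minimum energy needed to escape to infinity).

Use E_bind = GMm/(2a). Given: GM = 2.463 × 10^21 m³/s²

Total orbital energy is E = −GMm/(2a); binding energy is E_bind = −E = GMm/(2a).
E_bind = 2.463e+21 · 5.881e+04 / (2 · 1.701e+11) J ≈ 4.258e+14 J = 425.8 TJ.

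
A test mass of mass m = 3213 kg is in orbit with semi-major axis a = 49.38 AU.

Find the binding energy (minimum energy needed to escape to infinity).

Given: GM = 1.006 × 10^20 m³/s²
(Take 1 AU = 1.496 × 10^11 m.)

Convert to SI: a = 49.38 AU = 7.38725e+12 m.
Total orbital energy is E = −GMm/(2a); binding energy is E_bind = −E = GMm/(2a).
E_bind = 1.006e+20 · 3213 / (2 · 7.38725e+12) J ≈ 2.188e+10 J = 21.88 GJ.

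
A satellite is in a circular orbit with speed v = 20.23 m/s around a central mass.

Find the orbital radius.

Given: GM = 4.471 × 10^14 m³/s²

For a circular orbit, v² = GM / r, so r = GM / v².
r = 4.471e+14 / (20.23)² m ≈ 1.092e+12 m = 1.092 Tm.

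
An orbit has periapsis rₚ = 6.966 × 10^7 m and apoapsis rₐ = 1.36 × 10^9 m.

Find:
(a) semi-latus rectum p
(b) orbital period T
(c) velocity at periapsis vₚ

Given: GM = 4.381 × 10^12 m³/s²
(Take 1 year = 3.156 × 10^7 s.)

(a) From a = (rₚ + rₐ)/2 = 7.1483e+08 m and e = (rₐ − rₚ)/(rₐ + rₚ) = 0.90255, p = a(1 − e²) = 7.1483e+08 · (1 − (0.90255)²) ≈ 1.325e+08 m
(b) With a = (rₚ + rₐ)/2 = 7.1483e+08 m, T = 2π √(a³/GM) = 2π √((7.1483e+08)³/4.381e+12) s ≈ 5.737e+07 s
(c) With a = (rₚ + rₐ)/2 = 7.1483e+08 m, vₚ = √(GM (2/rₚ − 1/a)) = √(4.381e+12 · (2/6.966e+07 − 1/7.1483e+08)) m/s ≈ 345.9 m/s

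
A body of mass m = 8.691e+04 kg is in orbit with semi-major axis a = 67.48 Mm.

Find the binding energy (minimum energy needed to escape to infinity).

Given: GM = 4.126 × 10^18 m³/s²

Convert to SI: a = 67.48 Mm = 6.748e+07 m.
Total orbital energy is E = −GMm/(2a); binding energy is E_bind = −E = GMm/(2a).
E_bind = 4.126e+18 · 8.691e+04 / (2 · 6.748e+07) J ≈ 2.657e+15 J = 2.657 PJ.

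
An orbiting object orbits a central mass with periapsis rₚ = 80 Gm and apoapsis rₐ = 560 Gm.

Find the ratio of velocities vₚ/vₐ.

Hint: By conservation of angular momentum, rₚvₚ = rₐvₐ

Convert to SI: rₚ = 80 Gm = 8e+10 m; rₐ = 560 Gm = 5.6e+11 m.
Conservation of angular momentum gives rₚvₚ = rₐvₐ, so vₚ/vₐ = rₐ/rₚ.
vₚ/vₐ = 5.6e+11 / 8e+10 ≈ 7.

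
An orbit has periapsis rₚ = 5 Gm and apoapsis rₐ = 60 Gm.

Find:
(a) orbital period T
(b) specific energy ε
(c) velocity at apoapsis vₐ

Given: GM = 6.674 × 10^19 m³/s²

Convert to SI: rₚ = 5 Gm = 5e+09 m; rₐ = 60 Gm = 6e+10 m.
(a) With a = (rₚ + rₐ)/2 = 3.25e+10 m, T = 2π √(a³/GM) = 2π √((3.25e+10)³/6.674e+19) s ≈ 4.506e+06 s
(b) With a = (rₚ + rₐ)/2 = 3.25e+10 m, ε = −GM/(2a) = −6.674e+19/(2 · 3.25e+10) J/kg ≈ -1.027e+09 J/kg
(c) With a = (rₚ + rₐ)/2 = 3.25e+10 m, vₐ = √(GM (2/rₐ − 1/a)) = √(6.674e+19 · (2/6e+10 − 1/3.25e+10)) m/s ≈ 1.308e+04 m/s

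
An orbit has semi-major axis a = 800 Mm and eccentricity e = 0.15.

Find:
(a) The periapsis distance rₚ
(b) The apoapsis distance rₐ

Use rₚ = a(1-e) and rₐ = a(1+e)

Convert to SI: a = 800 Mm = 8e+08 m.
(a) rₚ = a(1 − e) = 8e+08 · (1 − 0.15) = 8e+08 · 0.85 ≈ 6.8e+08 m = 680 Mm.
(b) rₐ = a(1 + e) = 8e+08 · (1 + 0.15) = 8e+08 · 1.15 ≈ 9.2e+08 m = 920 Mm.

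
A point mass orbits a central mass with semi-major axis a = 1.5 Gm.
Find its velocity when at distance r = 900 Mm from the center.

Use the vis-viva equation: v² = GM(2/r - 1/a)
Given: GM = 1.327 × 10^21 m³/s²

Convert to SI: a = 1.5 Gm = 1.5e+09 m; r = 900 Mm = 9e+08 m.
Vis-viva: v = √(GM · (2/r − 1/a)).
2/r − 1/a = 2/9e+08 − 1/1.5e+09 = 1.55556e-09 m⁻¹.
v = √(1.327e+21 · 1.55556e-09) m/s ≈ 1.437e+06 m/s = 1437 km/s.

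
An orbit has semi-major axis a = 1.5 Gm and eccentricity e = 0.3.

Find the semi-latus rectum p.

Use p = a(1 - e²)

Convert to SI: a = 1.5 Gm = 1.5e+09 m.
p = a (1 − e²).
p = 1.5e+09 · (1 − (0.3)²) = 1.5e+09 · 0.91 ≈ 1.365e+09 m = 1.365 Gm.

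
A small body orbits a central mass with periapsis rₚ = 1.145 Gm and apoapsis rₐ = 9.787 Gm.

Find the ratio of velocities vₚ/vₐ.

Convert to SI: rₚ = 1.145 Gm = 1.145e+09 m; rₐ = 9.787 Gm = 9.787e+09 m.
Conservation of angular momentum gives rₚvₚ = rₐvₐ, so vₚ/vₐ = rₐ/rₚ.
vₚ/vₐ = 9.787e+09 / 1.145e+09 ≈ 8.548.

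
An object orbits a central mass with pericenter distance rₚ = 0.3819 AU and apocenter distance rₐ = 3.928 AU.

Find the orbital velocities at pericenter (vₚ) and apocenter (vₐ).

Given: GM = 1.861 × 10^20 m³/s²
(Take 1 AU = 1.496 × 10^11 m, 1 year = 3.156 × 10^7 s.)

Convert to SI: rₚ = 0.3819 AU = 5.71322e+10 m; rₐ = 3.928 AU = 5.87629e+11 m.
Use the vis-viva equation v² = GM(2/r − 1/a) with a = (rₚ + rₐ)/2 = (5.71322e+10 + 5.87629e+11)/2 = 3.22381e+11 m.
vₚ = √(GM · (2/rₚ − 1/a)) = √(1.861e+20 · (2/5.71322e+10 − 1/3.22381e+11)) m/s ≈ 7.705e+04 m/s = 16.26 AU/year.
vₐ = √(GM · (2/rₐ − 1/a)) = √(1.861e+20 · (2/5.87629e+11 − 1/3.22381e+11)) m/s ≈ 7492 m/s = 1.58 AU/year.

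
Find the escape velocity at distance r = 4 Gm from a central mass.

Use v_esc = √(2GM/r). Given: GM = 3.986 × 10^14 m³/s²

Convert to SI: r = 4 Gm = 4e+09 m.
Escape velocity comes from setting total energy to zero: ½v² − GM/r = 0 ⇒ v_esc = √(2GM / r).
v_esc = √(2 · 3.986e+14 / 4e+09) m/s ≈ 446.4 m/s = 446.4 m/s.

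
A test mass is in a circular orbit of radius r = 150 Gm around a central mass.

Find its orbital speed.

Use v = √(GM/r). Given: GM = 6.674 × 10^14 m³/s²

Convert to SI: r = 150 Gm = 1.5e+11 m.
For a circular orbit, gravity supplies the centripetal force, so v = √(GM / r).
v = √(6.674e+14 / 1.5e+11) m/s ≈ 66.7 m/s = 66.7 m/s.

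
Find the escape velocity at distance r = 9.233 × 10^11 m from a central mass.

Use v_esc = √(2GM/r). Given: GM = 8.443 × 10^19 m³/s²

Escape velocity comes from setting total energy to zero: ½v² − GM/r = 0 ⇒ v_esc = √(2GM / r).
v_esc = √(2 · 8.443e+19 / 9.233e+11) m/s ≈ 1.352e+04 m/s = 13.52 km/s.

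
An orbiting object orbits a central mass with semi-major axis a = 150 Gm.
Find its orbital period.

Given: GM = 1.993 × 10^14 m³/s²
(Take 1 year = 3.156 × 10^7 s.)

Convert to SI: a = 150 Gm = 1.5e+11 m.
Kepler's third law: T = 2π √(a³ / GM).
Substituting a = 1.5e+11 m and GM = 1.993e+14 m³/s²:
T = 2π √((1.5e+11)³ / 1.993e+14) s
T ≈ 2.586e+10 s = 819.3 years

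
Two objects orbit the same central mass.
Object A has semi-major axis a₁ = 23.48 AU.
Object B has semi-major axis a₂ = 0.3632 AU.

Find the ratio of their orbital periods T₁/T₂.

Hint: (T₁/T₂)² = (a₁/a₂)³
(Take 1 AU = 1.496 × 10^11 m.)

Convert to SI: a₁ = 23.48 AU = 3.51261e+12 m; a₂ = 0.3632 AU = 5.43347e+10 m.
From Kepler's third law, (T₁/T₂)² = (a₁/a₂)³, so T₁/T₂ = (a₁/a₂)^(3/2).
a₁/a₂ = 3.51261e+12 / 5.43347e+10 = 64.6476.
T₁/T₂ = (64.6476)^(3/2) ≈ 519.8.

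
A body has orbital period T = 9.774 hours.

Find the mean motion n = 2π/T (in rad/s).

Convert to SI: T = 9.774 hours = 35186.4 s.
n = 2π / T.
n = 2π / 35186.4 s ≈ 0.0001786 rad/s.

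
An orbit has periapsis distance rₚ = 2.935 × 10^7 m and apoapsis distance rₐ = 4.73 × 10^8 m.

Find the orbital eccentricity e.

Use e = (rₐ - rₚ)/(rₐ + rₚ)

e = (rₐ − rₚ) / (rₐ + rₚ).
e = (4.73e+08 − 2.935e+07) / (4.73e+08 + 2.935e+07) = 4.4365e+08 / 5.0235e+08 ≈ 0.8831.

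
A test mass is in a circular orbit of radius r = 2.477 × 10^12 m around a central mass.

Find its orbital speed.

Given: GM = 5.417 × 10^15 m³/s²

For a circular orbit, gravity supplies the centripetal force, so v = √(GM / r).
v = √(5.417e+15 / 2.477e+12) m/s ≈ 46.76 m/s = 46.76 m/s.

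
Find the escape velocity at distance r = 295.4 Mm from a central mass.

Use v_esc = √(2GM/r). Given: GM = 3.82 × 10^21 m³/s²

Convert to SI: r = 295.4 Mm = 2.954e+08 m.
Escape velocity comes from setting total energy to zero: ½v² − GM/r = 0 ⇒ v_esc = √(2GM / r).
v_esc = √(2 · 3.82e+21 / 2.954e+08) m/s ≈ 5.086e+06 m/s = 5086 km/s.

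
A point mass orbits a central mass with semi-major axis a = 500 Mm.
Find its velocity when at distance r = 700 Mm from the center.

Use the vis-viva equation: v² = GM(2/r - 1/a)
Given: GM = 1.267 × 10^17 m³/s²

Convert to SI: a = 500 Mm = 5e+08 m; r = 700 Mm = 7e+08 m.
Vis-viva: v = √(GM · (2/r − 1/a)).
2/r − 1/a = 2/7e+08 − 1/5e+08 = 8.57143e-10 m⁻¹.
v = √(1.267e+17 · 8.57143e-10) m/s ≈ 1.042e+04 m/s = 10.42 km/s.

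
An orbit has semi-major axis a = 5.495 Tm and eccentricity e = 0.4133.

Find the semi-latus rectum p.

Convert to SI: a = 5.495 Tm = 5.495e+12 m.
p = a (1 − e²).
p = 5.495e+12 · (1 − (0.4133)²) = 5.495e+12 · 0.829183 ≈ 4.556e+12 m = 4.556 Tm.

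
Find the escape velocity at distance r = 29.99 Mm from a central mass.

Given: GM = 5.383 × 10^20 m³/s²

Convert to SI: r = 29.99 Mm = 2.999e+07 m.
Escape velocity comes from setting total energy to zero: ½v² − GM/r = 0 ⇒ v_esc = √(2GM / r).
v_esc = √(2 · 5.383e+20 / 2.999e+07) m/s ≈ 5.992e+06 m/s = 5992 km/s.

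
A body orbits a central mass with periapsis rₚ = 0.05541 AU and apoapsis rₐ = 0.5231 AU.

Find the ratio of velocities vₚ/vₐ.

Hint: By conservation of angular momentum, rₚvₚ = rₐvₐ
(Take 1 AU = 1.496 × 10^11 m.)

Convert to SI: rₚ = 0.05541 AU = 8.28934e+09 m; rₐ = 0.5231 AU = 7.82558e+10 m.
Conservation of angular momentum gives rₚvₚ = rₐvₐ, so vₚ/vₐ = rₐ/rₚ.
vₚ/vₐ = 7.82558e+10 / 8.28934e+09 ≈ 9.441.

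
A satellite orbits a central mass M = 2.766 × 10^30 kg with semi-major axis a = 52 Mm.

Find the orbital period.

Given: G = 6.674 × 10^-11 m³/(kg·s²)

Convert to SI: a = 52 Mm = 5.2e+07 m.
GM = G · M = 6.674e-11 · 2.766e+30 = 1.84603e+20 m³/s².
Kepler's third law: T = 2π √(a³ / GM).
Substituting a = 5.2e+07 m and GM = 1.84603e+20 m³/s²:
T = 2π √((5.2e+07)³ / 1.84603e+20) s
T ≈ 173.4 s = 2.89 minutes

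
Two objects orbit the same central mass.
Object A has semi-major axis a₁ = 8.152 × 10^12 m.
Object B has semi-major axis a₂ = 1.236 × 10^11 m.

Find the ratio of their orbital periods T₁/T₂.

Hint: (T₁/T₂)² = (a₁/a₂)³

From Kepler's third law, (T₁/T₂)² = (a₁/a₂)³, so T₁/T₂ = (a₁/a₂)^(3/2).
a₁/a₂ = 8.152e+12 / 1.236e+11 = 65.9547.
T₁/T₂ = (65.9547)^(3/2) ≈ 535.6.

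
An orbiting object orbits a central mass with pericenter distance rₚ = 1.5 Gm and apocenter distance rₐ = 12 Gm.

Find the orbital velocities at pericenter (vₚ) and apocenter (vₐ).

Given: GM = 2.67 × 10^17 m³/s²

Convert to SI: rₚ = 1.5 Gm = 1.5e+09 m; rₐ = 12 Gm = 1.2e+10 m.
Use the vis-viva equation v² = GM(2/r − 1/a) with a = (rₚ + rₐ)/2 = (1.5e+09 + 1.2e+10)/2 = 6.75e+09 m.
vₚ = √(GM · (2/rₚ − 1/a)) = √(2.67e+17 · (2/1.5e+09 − 1/6.75e+09)) m/s ≈ 1.779e+04 m/s = 17.79 km/s.
vₐ = √(GM · (2/rₐ − 1/a)) = √(2.67e+17 · (2/1.2e+10 − 1/6.75e+09)) m/s ≈ 2224 m/s = 2.224 km/s.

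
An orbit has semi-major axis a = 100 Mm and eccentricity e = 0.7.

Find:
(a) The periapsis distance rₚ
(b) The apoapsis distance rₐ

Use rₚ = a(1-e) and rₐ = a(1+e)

Convert to SI: a = 100 Mm = 1e+08 m.
(a) rₚ = a(1 − e) = 1e+08 · (1 − 0.7) = 1e+08 · 0.3 ≈ 3e+07 m = 30 Mm.
(b) rₐ = a(1 + e) = 1e+08 · (1 + 0.7) = 1e+08 · 1.7 ≈ 1.7e+08 m = 170 Mm.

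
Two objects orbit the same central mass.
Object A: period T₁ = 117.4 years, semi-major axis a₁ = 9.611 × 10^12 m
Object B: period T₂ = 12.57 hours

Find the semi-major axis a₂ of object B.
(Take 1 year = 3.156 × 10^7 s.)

Convert to SI: T₁ = 117.4 years = 3.70514e+09 s; T₂ = 12.57 hours = 45252 s.
Kepler's third law: (T₁/T₂)² = (a₁/a₂)³ ⇒ a₂ = a₁ · (T₂/T₁)^(2/3).
T₂/T₁ = 45252 / 3.70514e+09 = 1.22133e-05.
a₂ = 9.611e+12 · (1.22133e-05)^(2/3) m ≈ 5.097e+09 m = 5.097 × 10^9 m.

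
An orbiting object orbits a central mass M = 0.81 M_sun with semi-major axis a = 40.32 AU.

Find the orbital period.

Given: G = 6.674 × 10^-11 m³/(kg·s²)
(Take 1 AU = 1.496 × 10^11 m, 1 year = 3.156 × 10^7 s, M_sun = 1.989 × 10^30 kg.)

Convert to SI: a = 40.32 AU = 6.03187e+12 m; M = 0.81 M_sun = 1.61109e+30 kg.
GM = G · M = 6.674e-11 · 1.61109e+30 = 1.07524e+20 m³/s².
Kepler's third law: T = 2π √(a³ / GM).
Substituting a = 6.03187e+12 m and GM = 1.07524e+20 m³/s²:
T = 2π √((6.03187e+12)³ / 1.07524e+20) s
T ≈ 8.976e+09 s = 284.4 years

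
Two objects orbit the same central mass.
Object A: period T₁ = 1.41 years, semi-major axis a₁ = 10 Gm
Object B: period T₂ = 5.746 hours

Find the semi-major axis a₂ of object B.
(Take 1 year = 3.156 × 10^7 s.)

Convert to SI: T₁ = 1.41 years = 4.44996e+07 s; a₁ = 10 Gm = 1e+10 m; T₂ = 5.746 hours = 20685.6 s.
Kepler's third law: (T₁/T₂)² = (a₁/a₂)³ ⇒ a₂ = a₁ · (T₂/T₁)^(2/3).
T₂/T₁ = 20685.6 / 4.44996e+07 = 0.000464849.
a₂ = 1e+10 · (0.000464849)^(2/3) m ≈ 6.001e+07 m = 60.01 Mm.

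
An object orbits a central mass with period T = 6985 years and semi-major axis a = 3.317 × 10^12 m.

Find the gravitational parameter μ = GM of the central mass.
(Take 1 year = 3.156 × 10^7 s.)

Convert to SI: T = 6985 years = 2.20447e+11 s.
GM = 4π² · a³ / T².
GM = 4π² · (3.317e+12)³ / (2.20447e+11)² m³/s² ≈ 2.965e+16 m³/s² = 2.965 × 10^16 m³/s².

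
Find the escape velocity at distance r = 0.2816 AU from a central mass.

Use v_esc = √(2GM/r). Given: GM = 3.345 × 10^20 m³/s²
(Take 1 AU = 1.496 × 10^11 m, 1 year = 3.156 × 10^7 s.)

Convert to SI: r = 0.2816 AU = 4.21274e+10 m.
Escape velocity comes from setting total energy to zero: ½v² − GM/r = 0 ⇒ v_esc = √(2GM / r).
v_esc = √(2 · 3.345e+20 / 4.21274e+10) m/s ≈ 1.26e+05 m/s = 26.58 AU/year.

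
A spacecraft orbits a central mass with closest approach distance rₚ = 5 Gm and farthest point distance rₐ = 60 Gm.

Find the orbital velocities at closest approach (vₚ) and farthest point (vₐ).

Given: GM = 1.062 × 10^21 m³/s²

Convert to SI: rₚ = 5 Gm = 5e+09 m; rₐ = 60 Gm = 6e+10 m.
Use the vis-viva equation v² = GM(2/r − 1/a) with a = (rₚ + rₐ)/2 = (5e+09 + 6e+10)/2 = 3.25e+10 m.
vₚ = √(GM · (2/rₚ − 1/a)) = √(1.062e+21 · (2/5e+09 − 1/3.25e+10)) m/s ≈ 6.262e+05 m/s = 626.2 km/s.
vₐ = √(GM · (2/rₐ − 1/a)) = √(1.062e+21 · (2/6e+10 − 1/3.25e+10)) m/s ≈ 5.218e+04 m/s = 52.18 km/s.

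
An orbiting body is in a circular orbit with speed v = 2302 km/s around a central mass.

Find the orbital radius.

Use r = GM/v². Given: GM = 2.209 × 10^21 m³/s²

Convert to SI: v = 2302 km/s = 2.302e+06 m/s.
For a circular orbit, v² = GM / r, so r = GM / v².
r = 2.209e+21 / (2.302e+06)² m ≈ 4.169e+08 m = 416.9 Mm.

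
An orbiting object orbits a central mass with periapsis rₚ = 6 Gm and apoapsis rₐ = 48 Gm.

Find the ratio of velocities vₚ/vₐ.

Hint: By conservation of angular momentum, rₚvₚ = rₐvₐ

Convert to SI: rₚ = 6 Gm = 6e+09 m; rₐ = 48 Gm = 4.8e+10 m.
Conservation of angular momentum gives rₚvₚ = rₐvₐ, so vₚ/vₐ = rₐ/rₚ.
vₚ/vₐ = 4.8e+10 / 6e+09 ≈ 8.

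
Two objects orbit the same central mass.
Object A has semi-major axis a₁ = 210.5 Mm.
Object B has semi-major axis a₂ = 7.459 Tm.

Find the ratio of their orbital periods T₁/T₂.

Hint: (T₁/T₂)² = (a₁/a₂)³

Convert to SI: a₁ = 210.5 Mm = 2.105e+08 m; a₂ = 7.459 Tm = 7.459e+12 m.
From Kepler's third law, (T₁/T₂)² = (a₁/a₂)³, so T₁/T₂ = (a₁/a₂)^(3/2).
a₁/a₂ = 2.105e+08 / 7.459e+12 = 2.82209e-05.
T₁/T₂ = (2.82209e-05)^(3/2) ≈ 1.499e-07.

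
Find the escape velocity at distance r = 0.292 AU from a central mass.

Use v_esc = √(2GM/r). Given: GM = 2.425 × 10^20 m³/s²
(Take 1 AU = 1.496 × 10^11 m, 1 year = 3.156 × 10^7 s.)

Convert to SI: r = 0.292 AU = 4.36832e+10 m.
Escape velocity comes from setting total energy to zero: ½v² − GM/r = 0 ⇒ v_esc = √(2GM / r).
v_esc = √(2 · 2.425e+20 / 4.36832e+10) m/s ≈ 1.054e+05 m/s = 22.23 AU/year.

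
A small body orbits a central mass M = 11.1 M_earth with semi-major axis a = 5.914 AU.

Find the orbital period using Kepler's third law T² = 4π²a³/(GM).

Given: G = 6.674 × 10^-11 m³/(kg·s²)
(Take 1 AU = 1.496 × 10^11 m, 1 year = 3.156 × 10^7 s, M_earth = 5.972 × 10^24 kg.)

Convert to SI: a = 5.914 AU = 8.84734e+11 m; M = 11.1 M_earth = 6.62892e+25 kg.
GM = G · M = 6.674e-11 · 6.62892e+25 = 4.42414e+15 m³/s².
Kepler's third law: T = 2π √(a³ / GM).
Substituting a = 8.84734e+11 m and GM = 4.42414e+15 m³/s²:
T = 2π √((8.84734e+11)³ / 4.42414e+15) s
T ≈ 7.861e+10 s = 2491 years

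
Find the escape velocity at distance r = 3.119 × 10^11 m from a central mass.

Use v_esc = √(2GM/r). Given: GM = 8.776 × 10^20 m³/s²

Escape velocity comes from setting total energy to zero: ½v² − GM/r = 0 ⇒ v_esc = √(2GM / r).
v_esc = √(2 · 8.776e+20 / 3.119e+11) m/s ≈ 7.502e+04 m/s = 75.02 km/s.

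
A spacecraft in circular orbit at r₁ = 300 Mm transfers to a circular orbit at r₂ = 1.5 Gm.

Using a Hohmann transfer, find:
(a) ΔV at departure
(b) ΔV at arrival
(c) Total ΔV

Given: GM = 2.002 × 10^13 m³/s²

Convert to SI: r₁ = 300 Mm = 3e+08 m; r₂ = 1.5 Gm = 1.5e+09 m.
Transfer semi-major axis: a_t = (r₁ + r₂)/2 = (3e+08 + 1.5e+09)/2 = 9e+08 m.
Circular speeds: v₁ = √(GM/r₁) = 258.328 m/s, v₂ = √(GM/r₂) = 115.528 m/s.
Transfer speeds (vis-viva v² = GM(2/r − 1/a_t)): v₁ᵗ = 333.5 m/s, v₂ᵗ = 66.7 m/s.
(a) ΔV₁ = |v₁ᵗ − v₁| ≈ 75.17 m/s = 75.17 m/s.
(b) ΔV₂ = |v₂ − v₂ᵗ| ≈ 48.83 m/s = 48.83 m/s.
(c) ΔV_total = ΔV₁ + ΔV₂ ≈ 124 m/s = 124 m/s.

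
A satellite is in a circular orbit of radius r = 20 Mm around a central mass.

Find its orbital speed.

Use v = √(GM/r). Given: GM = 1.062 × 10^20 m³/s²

Convert to SI: r = 20 Mm = 2e+07 m.
For a circular orbit, gravity supplies the centripetal force, so v = √(GM / r).
v = √(1.062e+20 / 2e+07) m/s ≈ 2.304e+06 m/s = 2304 km/s.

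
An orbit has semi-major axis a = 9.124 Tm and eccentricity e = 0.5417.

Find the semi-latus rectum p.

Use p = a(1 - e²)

Convert to SI: a = 9.124 Tm = 9.124e+12 m.
p = a (1 − e²).
p = 9.124e+12 · (1 − (0.5417)²) = 9.124e+12 · 0.706561 ≈ 6.447e+12 m = 6.447 Tm.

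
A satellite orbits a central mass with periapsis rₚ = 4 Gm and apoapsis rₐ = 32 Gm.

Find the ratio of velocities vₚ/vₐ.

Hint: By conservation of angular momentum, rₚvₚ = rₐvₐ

Convert to SI: rₚ = 4 Gm = 4e+09 m; rₐ = 32 Gm = 3.2e+10 m.
Conservation of angular momentum gives rₚvₚ = rₐvₐ, so vₚ/vₐ = rₐ/rₚ.
vₚ/vₐ = 3.2e+10 / 4e+09 ≈ 8.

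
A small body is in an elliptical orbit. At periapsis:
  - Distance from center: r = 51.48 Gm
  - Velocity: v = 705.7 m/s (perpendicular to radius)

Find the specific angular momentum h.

Convert to SI: r = 51.48 Gm = 5.148e+10 m.
With v perpendicular to r, h = r · v.
h = 5.148e+10 · 705.7 m²/s ≈ 3.633e+13 m²/s.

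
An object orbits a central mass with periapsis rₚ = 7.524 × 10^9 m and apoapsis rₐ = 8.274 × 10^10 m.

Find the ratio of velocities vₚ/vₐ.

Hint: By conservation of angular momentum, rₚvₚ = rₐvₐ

Conservation of angular momentum gives rₚvₚ = rₐvₐ, so vₚ/vₐ = rₐ/rₚ.
vₚ/vₐ = 8.274e+10 / 7.524e+09 ≈ 11.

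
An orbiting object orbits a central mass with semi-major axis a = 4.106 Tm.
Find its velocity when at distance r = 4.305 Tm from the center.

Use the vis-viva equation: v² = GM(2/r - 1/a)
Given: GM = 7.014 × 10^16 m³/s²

Convert to SI: a = 4.106 Tm = 4.106e+12 m; r = 4.305 Tm = 4.305e+12 m.
Vis-viva: v = √(GM · (2/r − 1/a)).
2/r − 1/a = 2/4.305e+12 − 1/4.106e+12 = 2.2103e-13 m⁻¹.
v = √(7.014e+16 · 2.2103e-13) m/s ≈ 124.5 m/s = 124.5 m/s.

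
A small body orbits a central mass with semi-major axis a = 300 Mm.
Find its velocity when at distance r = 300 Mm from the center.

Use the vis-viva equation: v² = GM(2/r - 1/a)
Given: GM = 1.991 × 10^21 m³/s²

Convert to SI: a = 300 Mm = 3e+08 m; r = 300 Mm = 3e+08 m.
Vis-viva: v = √(GM · (2/r − 1/a)).
2/r − 1/a = 2/3e+08 − 1/3e+08 = 3.33333e-09 m⁻¹.
v = √(1.991e+21 · 3.33333e-09) m/s ≈ 2.576e+06 m/s = 2576 km/s.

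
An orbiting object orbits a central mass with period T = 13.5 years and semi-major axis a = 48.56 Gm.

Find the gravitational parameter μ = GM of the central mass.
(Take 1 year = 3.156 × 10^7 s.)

Convert to SI: T = 13.5 years = 4.2606e+08 s; a = 48.56 Gm = 4.856e+10 m.
GM = 4π² · a³ / T².
GM = 4π² · (4.856e+10)³ / (4.2606e+08)² m³/s² ≈ 2.49e+16 m³/s² = 2.49 × 10^16 m³/s².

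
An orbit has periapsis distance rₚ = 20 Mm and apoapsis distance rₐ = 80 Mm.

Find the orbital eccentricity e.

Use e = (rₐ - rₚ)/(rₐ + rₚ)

Convert to SI: rₚ = 20 Mm = 2e+07 m; rₐ = 80 Mm = 8e+07 m.
e = (rₐ − rₚ) / (rₐ + rₚ).
e = (8e+07 − 2e+07) / (8e+07 + 2e+07) = 6e+07 / 1e+08 ≈ 0.6.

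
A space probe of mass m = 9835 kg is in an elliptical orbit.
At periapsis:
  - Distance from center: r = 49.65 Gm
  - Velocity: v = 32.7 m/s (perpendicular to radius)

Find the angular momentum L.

Convert to SI: r = 49.65 Gm = 4.965e+10 m.
Since v is perpendicular to r, L = m · v · r.
L = 9835 · 32.7 · 4.965e+10 kg·m²/s ≈ 1.597e+16 kg·m²/s.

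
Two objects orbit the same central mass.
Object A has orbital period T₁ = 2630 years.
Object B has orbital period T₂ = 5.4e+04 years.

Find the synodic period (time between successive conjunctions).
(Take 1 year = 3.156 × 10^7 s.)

Convert to SI: T₁ = 2630 years = 8.30028e+10 s; T₂ = 5.4e+04 years = 1.70424e+12 s.
T_syn = |T₁ · T₂ / (T₁ − T₂)|.
T_syn = |8.30028e+10 · 1.70424e+12 / (8.30028e+10 − 1.70424e+12)| s ≈ 8.725e+10 s = 2765 years.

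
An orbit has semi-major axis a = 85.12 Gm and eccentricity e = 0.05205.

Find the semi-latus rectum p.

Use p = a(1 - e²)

Convert to SI: a = 85.12 Gm = 8.512e+10 m.
p = a (1 − e²).
p = 8.512e+10 · (1 − (0.05205)²) = 8.512e+10 · 0.997291 ≈ 8.489e+10 m = 84.89 Gm.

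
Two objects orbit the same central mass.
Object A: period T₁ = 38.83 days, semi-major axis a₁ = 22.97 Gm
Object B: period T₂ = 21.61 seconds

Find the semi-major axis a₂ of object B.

Convert to SI: T₁ = 38.83 days = 3.35491e+06 s; a₁ = 22.97 Gm = 2.297e+10 m.
Kepler's third law: (T₁/T₂)² = (a₁/a₂)³ ⇒ a₂ = a₁ · (T₂/T₁)^(2/3).
T₂/T₁ = 21.61 / 3.35491e+06 = 6.4413e-06.
a₂ = 2.297e+10 · (6.4413e-06)^(2/3) m ≈ 7.952e+06 m = 7.952 Mm.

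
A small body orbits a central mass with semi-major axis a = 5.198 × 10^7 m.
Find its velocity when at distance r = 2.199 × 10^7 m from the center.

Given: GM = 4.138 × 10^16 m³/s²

Vis-viva: v = √(GM · (2/r − 1/a)).
2/r − 1/a = 2/2.199e+07 − 1/5.198e+07 = 7.17123e-08 m⁻¹.
v = √(4.138e+16 · 7.17123e-08) m/s ≈ 5.447e+04 m/s = 54.47 km/s.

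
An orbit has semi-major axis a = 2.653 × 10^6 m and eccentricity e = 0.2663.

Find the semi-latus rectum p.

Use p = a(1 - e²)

p = a (1 − e²).
p = 2.653e+06 · (1 − (0.2663)²) = 2.653e+06 · 0.929084 ≈ 2.465e+06 m = 2.465 × 10^6 m.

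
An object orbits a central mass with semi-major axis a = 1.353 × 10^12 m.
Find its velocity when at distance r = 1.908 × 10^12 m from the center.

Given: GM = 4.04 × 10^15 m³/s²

Vis-viva: v = √(GM · (2/r − 1/a)).
2/r − 1/a = 2/1.908e+12 − 1/1.353e+12 = 3.0912e-13 m⁻¹.
v = √(4.04e+15 · 3.0912e-13) m/s ≈ 35.34 m/s = 35.34 m/s.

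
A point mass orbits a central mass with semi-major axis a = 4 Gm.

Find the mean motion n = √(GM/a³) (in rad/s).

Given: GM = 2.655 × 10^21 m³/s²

Convert to SI: a = 4 Gm = 4e+09 m.
n = √(GM / a³).
n = √(2.655e+21 / (4e+09)³) rad/s ≈ 0.0002037 rad/s.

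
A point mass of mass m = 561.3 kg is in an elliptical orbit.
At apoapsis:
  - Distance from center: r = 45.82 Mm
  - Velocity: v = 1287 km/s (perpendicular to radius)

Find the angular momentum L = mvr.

Convert to SI: r = 45.82 Mm = 4.582e+07 m; v = 1287 km/s = 1.287e+06 m/s.
Since v is perpendicular to r, L = m · v · r.
L = 561.3 · 1.287e+06 · 4.582e+07 kg·m²/s ≈ 3.31e+16 kg·m²/s.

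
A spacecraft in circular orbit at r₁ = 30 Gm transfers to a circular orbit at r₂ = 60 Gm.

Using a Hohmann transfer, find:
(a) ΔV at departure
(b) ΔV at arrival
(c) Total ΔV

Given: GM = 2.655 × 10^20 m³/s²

Convert to SI: r₁ = 30 Gm = 3e+10 m; r₂ = 60 Gm = 6e+10 m.
Transfer semi-major axis: a_t = (r₁ + r₂)/2 = (3e+10 + 6e+10)/2 = 4.5e+10 m.
Circular speeds: v₁ = √(GM/r₁) = 94074.4 m/s, v₂ = √(GM/r₂) = 66520.7 m/s.
Transfer speeds (vis-viva v² = GM(2/r − 1/a_t)): v₁ᵗ = 108628 m/s, v₂ᵗ = 54313.9 m/s.
(a) ΔV₁ = |v₁ᵗ − v₁| ≈ 1.455e+04 m/s = 14.55 km/s.
(b) ΔV₂ = |v₂ − v₂ᵗ| ≈ 1.221e+04 m/s = 12.21 km/s.
(c) ΔV_total = ΔV₁ + ΔV₂ ≈ 2.676e+04 m/s = 26.76 km/s.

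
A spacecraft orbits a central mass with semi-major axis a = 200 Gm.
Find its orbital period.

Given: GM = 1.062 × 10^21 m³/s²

Convert to SI: a = 200 Gm = 2e+11 m.
Kepler's third law: T = 2π √(a³ / GM).
Substituting a = 2e+11 m and GM = 1.062e+21 m³/s²:
T = 2π √((2e+11)³ / 1.062e+21) s
T ≈ 1.724e+07 s = 199.6 days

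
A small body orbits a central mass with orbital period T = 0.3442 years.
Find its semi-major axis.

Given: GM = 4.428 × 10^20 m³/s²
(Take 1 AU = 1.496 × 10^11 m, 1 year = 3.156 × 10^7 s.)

Convert to SI: T = 0.3442 years = 1.0863e+07 s.
Invert Kepler's third law: a = (GM · T² / (4π²))^(1/3).
Substituting T = 1.0863e+07 s and GM = 4.428e+20 m³/s²:
a = (4.428e+20 · (1.0863e+07)² / (4π²))^(1/3) m
a ≈ 1.098e+11 m = 0.7339 AU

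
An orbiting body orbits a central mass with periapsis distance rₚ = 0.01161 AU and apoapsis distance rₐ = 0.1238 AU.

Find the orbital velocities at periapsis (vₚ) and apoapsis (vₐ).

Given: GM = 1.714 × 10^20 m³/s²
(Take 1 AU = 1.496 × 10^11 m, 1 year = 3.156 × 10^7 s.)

Convert to SI: rₚ = 0.01161 AU = 1.73686e+09 m; rₐ = 0.1238 AU = 1.85205e+10 m.
Use the vis-viva equation v² = GM(2/r − 1/a) with a = (rₚ + rₐ)/2 = (1.73686e+09 + 1.85205e+10)/2 = 1.01287e+10 m.
vₚ = √(GM · (2/rₚ − 1/a)) = √(1.714e+20 · (2/1.73686e+09 − 1/1.01287e+10)) m/s ≈ 4.248e+05 m/s = 89.61 AU/year.
vₐ = √(GM · (2/rₐ − 1/a)) = √(1.714e+20 · (2/1.85205e+10 − 1/1.01287e+10)) m/s ≈ 3.984e+04 m/s = 8.404 AU/year.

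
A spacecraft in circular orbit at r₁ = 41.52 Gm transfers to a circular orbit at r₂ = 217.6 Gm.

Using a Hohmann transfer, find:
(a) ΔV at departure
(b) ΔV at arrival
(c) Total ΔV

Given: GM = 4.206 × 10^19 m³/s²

Convert to SI: r₁ = 41.52 Gm = 4.152e+10 m; r₂ = 217.6 Gm = 2.176e+11 m.
Transfer semi-major axis: a_t = (r₁ + r₂)/2 = (4.152e+10 + 2.176e+11)/2 = 1.2956e+11 m.
Circular speeds: v₁ = √(GM/r₁) = 31827.8 m/s, v₂ = √(GM/r₂) = 13902.9 m/s.
Transfer speeds (vis-viva v² = GM(2/r − 1/a_t)): v₁ᵗ = 41247.7 m/s, v₂ᵗ = 7870.43 m/s.
(a) ΔV₁ = |v₁ᵗ − v₁| ≈ 9420 m/s = 9.42 km/s.
(b) ΔV₂ = |v₂ − v₂ᵗ| ≈ 6032 m/s = 6.032 km/s.
(c) ΔV_total = ΔV₁ + ΔV₂ ≈ 1.545e+04 m/s = 15.45 km/s.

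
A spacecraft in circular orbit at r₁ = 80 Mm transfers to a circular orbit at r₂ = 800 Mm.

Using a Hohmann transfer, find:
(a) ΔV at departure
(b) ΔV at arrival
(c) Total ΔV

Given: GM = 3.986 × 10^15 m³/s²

Convert to SI: r₁ = 80 Mm = 8e+07 m; r₂ = 800 Mm = 8e+08 m.
Transfer semi-major axis: a_t = (r₁ + r₂)/2 = (8e+07 + 8e+08)/2 = 4.4e+08 m.
Circular speeds: v₁ = √(GM/r₁) = 7058.68 m/s, v₂ = √(GM/r₂) = 2232.15 m/s.
Transfer speeds (vis-viva v² = GM(2/r − 1/a_t)): v₁ᵗ = 9517.93 m/s, v₂ᵗ = 951.793 m/s.
(a) ΔV₁ = |v₁ᵗ − v₁| ≈ 2459 m/s = 2.459 km/s.
(b) ΔV₂ = |v₂ − v₂ᵗ| ≈ 1280 m/s = 1.28 km/s.
(c) ΔV_total = ΔV₁ + ΔV₂ ≈ 3740 m/s = 3.74 km/s.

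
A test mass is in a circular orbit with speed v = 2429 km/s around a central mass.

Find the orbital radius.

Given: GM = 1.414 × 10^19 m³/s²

Convert to SI: v = 2429 km/s = 2.429e+06 m/s.
For a circular orbit, v² = GM / r, so r = GM / v².
r = 1.414e+19 / (2.429e+06)² m ≈ 2.397e+06 m = 2.397 × 10^6 m.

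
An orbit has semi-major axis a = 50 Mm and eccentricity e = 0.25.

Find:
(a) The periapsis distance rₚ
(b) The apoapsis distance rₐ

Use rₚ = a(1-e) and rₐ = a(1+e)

Convert to SI: a = 50 Mm = 5e+07 m.
(a) rₚ = a(1 − e) = 5e+07 · (1 − 0.25) = 5e+07 · 0.75 ≈ 3.75e+07 m = 37.5 Mm.
(b) rₐ = a(1 + e) = 5e+07 · (1 + 0.25) = 5e+07 · 1.25 ≈ 6.25e+07 m = 62.5 Mm.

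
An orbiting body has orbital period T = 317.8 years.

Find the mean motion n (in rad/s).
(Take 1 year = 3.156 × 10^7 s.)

Convert to SI: T = 317.8 years = 1.00298e+10 s.
n = 2π / T.
n = 2π / 1.00298e+10 s ≈ 6.265e-10 rad/s.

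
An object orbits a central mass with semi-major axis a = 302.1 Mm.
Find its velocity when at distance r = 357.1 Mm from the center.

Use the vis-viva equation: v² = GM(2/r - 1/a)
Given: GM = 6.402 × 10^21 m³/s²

Convert to SI: a = 302.1 Mm = 3.021e+08 m; r = 357.1 Mm = 3.571e+08 m.
Vis-viva: v = √(GM · (2/r − 1/a)).
2/r − 1/a = 2/3.571e+08 − 1/3.021e+08 = 2.29051e-09 m⁻¹.
v = √(6.402e+21 · 2.29051e-09) m/s ≈ 3.829e+06 m/s = 3829 km/s.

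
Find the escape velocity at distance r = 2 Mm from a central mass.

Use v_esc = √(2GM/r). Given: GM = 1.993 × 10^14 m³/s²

Convert to SI: r = 2 Mm = 2e+06 m.
Escape velocity comes from setting total energy to zero: ½v² − GM/r = 0 ⇒ v_esc = √(2GM / r).
v_esc = √(2 · 1.993e+14 / 2e+06) m/s ≈ 1.412e+04 m/s = 14.12 km/s.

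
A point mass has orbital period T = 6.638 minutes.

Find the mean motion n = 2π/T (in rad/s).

Convert to SI: T = 6.638 minutes = 398.28 s.
n = 2π / T.
n = 2π / 398.28 s ≈ 0.01578 rad/s.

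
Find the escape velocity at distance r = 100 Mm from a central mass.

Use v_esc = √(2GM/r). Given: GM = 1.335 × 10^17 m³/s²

Convert to SI: r = 100 Mm = 1e+08 m.
Escape velocity comes from setting total energy to zero: ½v² − GM/r = 0 ⇒ v_esc = √(2GM / r).
v_esc = √(2 · 1.335e+17 / 1e+08) m/s ≈ 5.167e+04 m/s = 51.67 km/s.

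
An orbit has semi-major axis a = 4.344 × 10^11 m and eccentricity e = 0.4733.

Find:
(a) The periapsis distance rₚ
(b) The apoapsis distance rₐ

(a) rₚ = a(1 − e) = 4.344e+11 · (1 − 0.4733) = 4.344e+11 · 0.5267 ≈ 2.288e+11 m = 2.288 × 10^11 m.
(b) rₐ = a(1 + e) = 4.344e+11 · (1 + 0.4733) = 4.344e+11 · 1.4733 ≈ 6.4e+11 m = 6.4 × 10^11 m.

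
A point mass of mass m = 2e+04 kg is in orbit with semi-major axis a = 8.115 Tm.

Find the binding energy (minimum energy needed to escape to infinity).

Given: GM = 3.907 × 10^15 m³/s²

Convert to SI: a = 8.115 Tm = 8.115e+12 m.
Total orbital energy is E = −GMm/(2a); binding energy is E_bind = −E = GMm/(2a).
E_bind = 3.907e+15 · 2e+04 / (2 · 8.115e+12) J ≈ 4.815e+06 J = 4.815 MJ.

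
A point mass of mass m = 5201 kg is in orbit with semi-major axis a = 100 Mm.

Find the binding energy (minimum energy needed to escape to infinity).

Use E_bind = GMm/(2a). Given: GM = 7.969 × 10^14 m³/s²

Convert to SI: a = 100 Mm = 1e+08 m.
Total orbital energy is E = −GMm/(2a); binding energy is E_bind = −E = GMm/(2a).
E_bind = 7.969e+14 · 5201 / (2 · 1e+08) J ≈ 2.072e+10 J = 20.72 GJ.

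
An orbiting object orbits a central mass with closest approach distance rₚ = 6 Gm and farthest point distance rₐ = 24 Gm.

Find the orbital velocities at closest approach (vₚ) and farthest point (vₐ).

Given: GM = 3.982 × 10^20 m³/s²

Convert to SI: rₚ = 6 Gm = 6e+09 m; rₐ = 24 Gm = 2.4e+10 m.
Use the vis-viva equation v² = GM(2/r − 1/a) with a = (rₚ + rₐ)/2 = (6e+09 + 2.4e+10)/2 = 1.5e+10 m.
vₚ = √(GM · (2/rₚ − 1/a)) = √(3.982e+20 · (2/6e+09 − 1/1.5e+10)) m/s ≈ 3.259e+05 m/s = 325.9 km/s.
vₐ = √(GM · (2/rₐ − 1/a)) = √(3.982e+20 · (2/2.4e+10 − 1/1.5e+10)) m/s ≈ 8.147e+04 m/s = 81.47 km/s.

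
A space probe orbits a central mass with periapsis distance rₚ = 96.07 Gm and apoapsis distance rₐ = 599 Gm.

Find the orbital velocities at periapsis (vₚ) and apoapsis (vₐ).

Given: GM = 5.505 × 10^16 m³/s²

Convert to SI: rₚ = 96.07 Gm = 9.607e+10 m; rₐ = 599 Gm = 5.99e+11 m.
Use the vis-viva equation v² = GM(2/r − 1/a) with a = (rₚ + rₐ)/2 = (9.607e+10 + 5.99e+11)/2 = 3.47535e+11 m.
vₚ = √(GM · (2/rₚ − 1/a)) = √(5.505e+16 · (2/9.607e+10 − 1/3.47535e+11)) m/s ≈ 993.8 m/s = 993.8 m/s.
vₐ = √(GM · (2/rₐ − 1/a)) = √(5.505e+16 · (2/5.99e+11 − 1/3.47535e+11)) m/s ≈ 159.4 m/s = 159.4 m/s.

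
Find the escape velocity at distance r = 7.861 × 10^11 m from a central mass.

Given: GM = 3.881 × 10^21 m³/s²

Escape velocity comes from setting total energy to zero: ½v² − GM/r = 0 ⇒ v_esc = √(2GM / r).
v_esc = √(2 · 3.881e+21 / 7.861e+11) m/s ≈ 9.937e+04 m/s = 99.37 km/s.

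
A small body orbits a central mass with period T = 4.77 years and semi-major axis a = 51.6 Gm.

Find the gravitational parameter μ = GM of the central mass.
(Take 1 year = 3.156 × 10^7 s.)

Convert to SI: T = 4.77 years = 1.50541e+08 s; a = 51.6 Gm = 5.16e+10 m.
GM = 4π² · a³ / T².
GM = 4π² · (5.16e+10)³ / (1.50541e+08)² m³/s² ≈ 2.393e+17 m³/s² = 2.393 × 10^17 m³/s².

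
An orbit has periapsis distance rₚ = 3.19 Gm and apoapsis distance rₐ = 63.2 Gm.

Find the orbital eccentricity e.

Convert to SI: rₚ = 3.19 Gm = 3.19e+09 m; rₐ = 63.2 Gm = 6.32e+10 m.
e = (rₐ − rₚ) / (rₐ + rₚ).
e = (6.32e+10 − 3.19e+09) / (6.32e+10 + 3.19e+09) = 6.001e+10 / 6.639e+10 ≈ 0.9039.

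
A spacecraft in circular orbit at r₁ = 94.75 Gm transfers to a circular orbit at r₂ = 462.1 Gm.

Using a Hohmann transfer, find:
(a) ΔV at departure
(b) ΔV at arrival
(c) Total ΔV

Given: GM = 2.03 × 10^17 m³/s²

Convert to SI: r₁ = 94.75 Gm = 9.475e+10 m; r₂ = 462.1 Gm = 4.621e+11 m.
Transfer semi-major axis: a_t = (r₁ + r₂)/2 = (9.475e+10 + 4.621e+11)/2 = 2.78425e+11 m.
Circular speeds: v₁ = √(GM/r₁) = 1463.72 m/s, v₂ = √(GM/r₂) = 662.796 m/s.
Transfer speeds (vis-viva v² = GM(2/r − 1/a_t)): v₁ᵗ = 1885.7 m/s, v₂ᵗ = 386.648 m/s.
(a) ΔV₁ = |v₁ᵗ − v₁| ≈ 422 m/s = 422 m/s.
(b) ΔV₂ = |v₂ − v₂ᵗ| ≈ 276.1 m/s = 276.1 m/s.
(c) ΔV_total = ΔV₁ + ΔV₂ ≈ 698.1 m/s = 698.1 m/s.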